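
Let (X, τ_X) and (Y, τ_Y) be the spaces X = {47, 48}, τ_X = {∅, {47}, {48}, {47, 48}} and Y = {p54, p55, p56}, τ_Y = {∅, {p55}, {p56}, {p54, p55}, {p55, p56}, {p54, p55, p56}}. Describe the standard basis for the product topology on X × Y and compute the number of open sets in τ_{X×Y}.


Basis B = {∅ × ∅, {47} × {p55}, {47} × {p56}, {48} × {p55}, {48} × {p56}, {47} × {p54, p55}, {47} × {p55, p56}, {47, 48} × {p55}, {47, 48} × {p56}, {48} × {p54, p55}, {48} × {p55, p56}, {47} × {p54, p55, p56}, {48} × {p54, p55, p56}, {47, 48} × {p54, p55}, {47, 48} × {p55, p56}, {47, 48} × {p54, p55, p56}}; |τ_{X×Y}| = 36.

Enumerate products U × V with U ∈ τ_X, V ∈ τ_Y (deduplicated):
  ∅ × ∅ = {} (∅)
  {47} × {p55} = {(47,p55)}
  {47} × {p56} = {(47,p56)}
  {48} × {p55} = {(48,p55)}
  {48} × {p56} = {(48,p56)}
  {47} × {p54, p55} = {(47,p54), (47,p55)}
  {47} × {p55, p56} = {(47,p55), (47,p56)}
  {47, 48} × {p55} = {(47,p55), (48,p55)}
  {47, 48} × {p56} = {(47,p56), (48,p56)}
  {48} × {p54, p55} = {(48,p54), (48,p55)}
  {48} × {p55, p56} = {(48,p55), (48,p56)}
  {47} × {p54, p55, p56} = {(47,p54), (47,p55), (47,p56)}
  {48} × {p54, p55, p56} = {(48,p54), (48,p55), (48,p56)}
  {47, 48} × {p54, p55} = {(47,p54), (47,p55), (48,p54), (48,p55)}
  {47, 48} × {p55, p56} = {(47,p55), (47,p56), (48,p55), (48,p56)}
  {47, 48} × {p54, p55, p56} = {(47,p54), (47,p55), (47,p56), (48,p54), (48,p55), (48,p56)}
These 16 distinct sets form the basis B.
Close under arbitrary unions to get τ_{X×Y}; counting gives |τ_{X×Y}| = 36.


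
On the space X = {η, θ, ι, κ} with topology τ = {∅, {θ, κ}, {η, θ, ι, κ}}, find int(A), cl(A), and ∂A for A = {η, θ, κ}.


int(A) = {θ, κ}, cl(A) = {η, θ, ι, κ}, ∂A = {η, ι}.

Closed sets in (X, τ) are complements of opens:
  closed(X, τ) = {∅, {η, ι}, {η, θ, ι, κ}}.
int(A) = ⋃ {U ∈ τ : U ⊆ A}. Opens contained in A: ∅, {θ, κ}.
Taking the union of these: int(A) = {θ, κ}.
cl(A) = ⋂ {C closed : A ⊆ C}. Closed sets containing A: {η, θ, ι, κ}.
Intersecting these: cl(A) = {η, θ, ι, κ}.
∂A = cl(A) ∖ int(A) = {η, θ, ι, κ} ∖ {θ, κ} = {η, ι}.


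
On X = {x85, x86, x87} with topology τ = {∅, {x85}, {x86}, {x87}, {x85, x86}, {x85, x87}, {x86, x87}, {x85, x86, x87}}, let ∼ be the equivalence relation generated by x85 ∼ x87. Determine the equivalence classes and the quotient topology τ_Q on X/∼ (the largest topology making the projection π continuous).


X/∼ = {[x85=x87], [x86]}; |τ_Q| = 4.

Equivalence classes: [x85=x87], [x86].
Quotient map π: X → X/∼ sends x85 ↦ [x85=x87], x86 ↦ [x86], x87 ↦ [x85=x87].
For each subset V ⊆ X/∼, compute π^{-1}(V) ⊆ X and check whether π^{-1}(V) ∈ τ. V is open in τ_Q iff π^{-1}(V) ∈ τ.
  V = {}: π^{-1}(V) = ∅ ∈ τ ✓.
  V = {[x85=x87]}: π^{-1}(V) = {x85, x87} ∈ τ ✓.
  V = {[x86]}: π^{-1}(V) = {x86} ∈ τ ✓.
  V = {[x85=x87], [x86]}: π^{-1}(V) = {x85, x86, x87} ∈ τ ✓.
Open sets in the quotient: τ_Q = {{}, {[x85=x87]}, {[x86]}, {[x85=x87], [x86]}} (4 elements).


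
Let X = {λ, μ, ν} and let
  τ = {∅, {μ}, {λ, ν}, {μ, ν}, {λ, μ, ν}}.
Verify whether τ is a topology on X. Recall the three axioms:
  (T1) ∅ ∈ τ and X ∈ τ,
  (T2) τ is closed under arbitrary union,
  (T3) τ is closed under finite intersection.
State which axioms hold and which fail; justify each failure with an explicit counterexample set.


τ is NOT a topology on X.

Axiom (T1): ∅ ∈ τ? Yes; X ∈ τ? Yes.
Axiom (T2/T3): check pairwise unions and intersections of members of τ.
Counterexample for (T3): {λ, ν} ∩ {μ, ν} = {ν} ∉ τ. Therefore τ is NOT a topology.


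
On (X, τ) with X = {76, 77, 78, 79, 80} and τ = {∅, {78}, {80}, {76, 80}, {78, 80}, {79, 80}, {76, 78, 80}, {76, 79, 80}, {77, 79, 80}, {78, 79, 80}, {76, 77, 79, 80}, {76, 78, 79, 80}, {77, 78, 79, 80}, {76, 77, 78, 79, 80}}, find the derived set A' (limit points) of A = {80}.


A' = {76, 77, 79}

For each x ∈ X, list the open sets U ∈ τ with x ∈ U, then check whether U ∩ (A ∖ {x}) ≠ ∅ for every such U.
  x = 76: opens ∋ x are {76, 80}, {76, 78, 80}, {76, 79, 80}, {76, 77, 79, 80}, {76, 78, 79, 80}, {76, 77, 78, 79, 80}; each meets A ∖ {76}, so x IS a limit point.
  x = 77: opens ∋ x are {77, 79, 80}, {76, 77, 79, 80}, {77, 78, 79, 80}, {76, 77, 78, 79, 80}; each meets A ∖ {77}, so x IS a limit point.
  x = 78: open {78} ∋ x has {78} ∩ (A ∖ {78}) = ∅, so x is NOT a limit point.
  x = 79: opens ∋ x are {79, 80}, {76, 79, 80}, {77, 79, 80}, {78, 79, 80}, {76, 77, 79, 80}, {76, 78, 79, 80}, {77, 78, 79, 80}, {76, 77, 78, 79, 80}; each meets A ∖ {79}, so x IS a limit point.
  x = 80: open {80} ∋ x has {80} ∩ (A ∖ {80}) = ∅, so x is NOT a limit point.
Collecting: A' = {76, 77, 79}.


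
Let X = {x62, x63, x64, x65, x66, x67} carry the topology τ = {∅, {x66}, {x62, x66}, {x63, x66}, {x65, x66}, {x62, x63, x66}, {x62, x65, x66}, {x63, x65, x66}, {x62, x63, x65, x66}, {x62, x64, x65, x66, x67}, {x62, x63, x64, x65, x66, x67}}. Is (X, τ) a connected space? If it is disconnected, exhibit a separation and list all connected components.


(X, τ) is connected.

Find clopen sets (U ∈ τ with X ∖ U ∈ τ):
  U = ∅, X ∖ U = {x62, x63, x64, x65, x66, x67} — both open, so U is clopen.
  U = {x62, x63, x64, x65, x66, x67}, X ∖ U = ∅ — both open, so U is clopen.
Only trivial clopens (∅ and X) exist, so (X, τ) is connected.
Compute connected components by grouping points that agree on all clopens:
  component: {x62, x63, x64, x65, x66, x67}


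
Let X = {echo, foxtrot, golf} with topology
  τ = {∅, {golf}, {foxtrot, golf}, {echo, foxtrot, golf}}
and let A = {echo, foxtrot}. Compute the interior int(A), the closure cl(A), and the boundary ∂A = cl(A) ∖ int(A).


int(A) = ∅, cl(A) = {echo, foxtrot}, ∂A = {echo, foxtrot}.

Closed sets in (X, τ) are complements of opens:
  closed(X, τ) = {∅, {echo}, {echo, foxtrot}, {echo, foxtrot, golf}}.
int(A) = ⋃ {U ∈ τ : U ⊆ A}. Opens contained in A: ∅.
Taking the union of these: int(A) = ∅.
cl(A) = ⋂ {C closed : A ⊆ C}. Closed sets containing A: {echo, foxtrot}, {echo, foxtrot, golf}.
Intersecting these: cl(A) = {echo, foxtrot}.
∂A = cl(A) ∖ int(A) = {echo, foxtrot} ∖ ∅ = {echo, foxtrot}.


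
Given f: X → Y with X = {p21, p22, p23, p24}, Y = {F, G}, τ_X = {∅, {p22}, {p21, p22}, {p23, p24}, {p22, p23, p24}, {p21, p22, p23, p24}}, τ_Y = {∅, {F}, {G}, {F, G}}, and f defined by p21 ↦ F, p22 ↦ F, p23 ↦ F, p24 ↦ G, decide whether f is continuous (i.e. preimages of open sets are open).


f is NOT continuous.

Compute f^{-1}(U) for each U ∈ τ_Y:
  U = ∅: f^{-1}(U) = ∅ ∈ τ_X ✓.
  U = {F}: f^{-1}(U) = {p21, p22, p23} ∉ τ_X ✗.
  U = {G}: f^{-1}(U) = {p24} ∉ τ_X ✗.
  U = {F, G}: f^{-1}(U) = {p21, p22, p23, p24} ∈ τ_X ✓.
Found U = {F} with f^{-1}(U) = {p21, p22, p23} not in τ_X. Therefore f is NOT continuous.


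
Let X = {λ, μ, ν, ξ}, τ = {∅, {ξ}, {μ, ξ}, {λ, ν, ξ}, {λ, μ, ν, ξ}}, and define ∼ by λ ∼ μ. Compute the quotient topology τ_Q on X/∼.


X/∼ = {[λ=μ], [ν], [ξ]}; |τ_Q| = 3.

Equivalence classes: [λ=μ], [ν], [ξ].
Quotient map π: X → X/∼ sends λ ↦ [λ=μ], μ ↦ [λ=μ], ν ↦ [ν], ξ ↦ [ξ].
For each subset V ⊆ X/∼, compute π^{-1}(V) ⊆ X and check whether π^{-1}(V) ∈ τ. V is open in τ_Q iff π^{-1}(V) ∈ τ.
  V = {}: π^{-1}(V) = ∅ ∈ τ ✓.
  V = {[λ=μ]}: π^{-1}(V) = {λ, μ} ∉ τ ✗.
  V = {[ν]}: π^{-1}(V) = {ν} ∉ τ ✗.
  V = {[λ=μ], [ν]}: π^{-1}(V) = {λ, μ, ν} ∉ τ ✗.
  V = {[ξ]}: π^{-1}(V) = {ξ} ∈ τ ✓.
  V = {[λ=μ], [ξ]}: π^{-1}(V) = {λ, μ, ξ} ∉ τ ✗.
  V = {[ν], [ξ]}: π^{-1}(V) = {ν, ξ} ∉ τ ✗.
  V = {[λ=μ], [ν], [ξ]}: π^{-1}(V) = {λ, μ, ν, ξ} ∈ τ ✓.
Open sets in the quotient: τ_Q = {{}, {[ξ]}, {[λ=μ], [ν], [ξ]}} (3 elements).


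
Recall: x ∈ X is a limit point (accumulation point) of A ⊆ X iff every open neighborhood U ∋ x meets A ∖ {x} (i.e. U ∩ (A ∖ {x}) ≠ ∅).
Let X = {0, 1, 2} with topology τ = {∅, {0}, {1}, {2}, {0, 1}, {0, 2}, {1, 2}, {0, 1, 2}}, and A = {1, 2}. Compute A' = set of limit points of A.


A' = ∅

For each x ∈ X, list the open sets U ∈ τ with x ∈ U, then check whether U ∩ (A ∖ {x}) ≠ ∅ for every such U.
  x = 0: open {0} ∋ x has {0} ∩ (A ∖ {0}) = ∅, so x is NOT a limit point.
  x = 1: open {1} ∋ x has {1} ∩ (A ∖ {1}) = ∅, so x is NOT a limit point.
  x = 2: open {2} ∋ x has {2} ∩ (A ∖ {2}) = ∅, so x is NOT a limit point.
Collecting: A' = ∅.


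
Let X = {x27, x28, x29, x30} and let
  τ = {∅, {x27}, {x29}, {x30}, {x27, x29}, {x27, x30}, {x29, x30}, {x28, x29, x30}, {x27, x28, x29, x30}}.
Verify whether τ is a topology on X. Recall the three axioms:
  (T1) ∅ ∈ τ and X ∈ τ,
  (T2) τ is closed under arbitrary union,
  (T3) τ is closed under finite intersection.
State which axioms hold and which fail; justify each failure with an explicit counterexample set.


τ is NOT a topology on X.

Axiom (T1): ∅ ∈ τ? Yes; X ∈ τ? Yes.
Axiom (T2/T3): check pairwise unions and intersections of members of τ.
Counterexample for (T2): {x27} ∪ {x29, x30} = {x27, x29, x30} ∉ τ. Therefore τ is NOT a topology.


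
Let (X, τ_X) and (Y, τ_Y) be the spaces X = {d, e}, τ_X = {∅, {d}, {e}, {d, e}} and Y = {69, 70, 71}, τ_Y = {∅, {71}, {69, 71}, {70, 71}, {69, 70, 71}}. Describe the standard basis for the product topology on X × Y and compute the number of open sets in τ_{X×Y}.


Basis B = {∅ × ∅, {d} × {71}, {e} × {71}, {d} × {69, 71}, {d} × {70, 71}, {d, e} × {71}, {e} × {69, 71}, {e} × {70, 71}, {d} × {69, 70, 71}, {e} × {69, 70, 71}, {d, e} × {69, 71}, {d, e} × {70, 71}, {d, e} × {69, 70, 71}}; |τ_{X×Y}| = 25.

Enumerate products U × V with U ∈ τ_X, V ∈ τ_Y (deduplicated):
  ∅ × ∅ = {} (∅)
  {d} × {71} = {(d,71)}
  {e} × {71} = {(e,71)}
  {d} × {69, 71} = {(d,69), (d,71)}
  {d} × {70, 71} = {(d,70), (d,71)}
  {d, e} × {71} = {(d,71), (e,71)}
  {e} × {69, 71} = {(e,69), (e,71)}
  {e} × {70, 71} = {(e,70), (e,71)}
  {d} × {69, 70, 71} = {(d,69), (d,70), (d,71)}
  {e} × {69, 70, 71} = {(e,69), (e,70), (e,71)}
  {d, e} × {69, 71} = {(d,69), (d,71), (e,69), (e,71)}
  {d, e} × {70, 71} = {(d,70), (d,71), (e,70), (e,71)}
  {d, e} × {69, 70, 71} = {(d,69), (d,70), (d,71), (e,69), (e,70), (e,71)}
These 13 distinct sets form the basis B.
Close under arbitrary unions to get τ_{X×Y}; counting gives |τ_{X×Y}| = 25.


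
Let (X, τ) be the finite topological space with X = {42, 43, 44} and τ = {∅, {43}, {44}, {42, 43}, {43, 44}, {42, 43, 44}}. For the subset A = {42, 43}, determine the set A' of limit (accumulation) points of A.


A' = {42}

For each x ∈ X, list the open sets U ∈ τ with x ∈ U, then check whether U ∩ (A ∖ {x}) ≠ ∅ for every such U.
  x = 42: opens ∋ x are {42, 43}, {42, 43, 44}; each meets A ∖ {42}, so x IS a limit point.
  x = 43: open {43} ∋ x has {43} ∩ (A ∖ {43}) = ∅, so x is NOT a limit point.
  x = 44: open {44} ∋ x has {44} ∩ (A ∖ {44}) = ∅, so x is NOT a limit point.
Collecting: A' = {42}.


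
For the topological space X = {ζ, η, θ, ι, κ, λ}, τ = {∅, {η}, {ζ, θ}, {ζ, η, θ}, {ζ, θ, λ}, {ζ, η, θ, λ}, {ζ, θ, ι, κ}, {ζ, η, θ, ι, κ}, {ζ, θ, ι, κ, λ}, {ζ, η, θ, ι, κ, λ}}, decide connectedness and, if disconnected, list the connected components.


(X, τ) is disconnected; components = [{η}, {ζ, θ, ι, κ, λ}].

Find clopen sets (U ∈ τ with X ∖ U ∈ τ):
  U = ∅, X ∖ U = {ζ, η, θ, ι, κ, λ} — both open, so U is clopen.
  U = {η}, X ∖ U = {ζ, θ, ι, κ, λ} — both open, so U is clopen.
  U = {ζ, θ, ι, κ, λ}, X ∖ U = {η} — both open, so U is clopen.
  U = {ζ, η, θ, ι, κ, λ}, X ∖ U = ∅ — both open, so U is clopen.
Nontrivial clopen(s) exist: e.g. {ζ, θ, ι, κ, λ}. So (X, τ) is disconnected.
Compute connected components by grouping points that agree on all clopens:
  component: {η}
  component: {ζ, θ, ι, κ, λ}


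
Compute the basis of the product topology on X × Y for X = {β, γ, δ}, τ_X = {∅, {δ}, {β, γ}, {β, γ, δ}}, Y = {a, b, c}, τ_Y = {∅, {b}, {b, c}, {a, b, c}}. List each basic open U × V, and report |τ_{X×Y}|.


Basis B = {∅ × ∅, {δ} × {b}, {β, γ} × {b}, {δ} × {b, c}, {β, γ, δ} × {b}, {δ} × {a, b, c}, {β, γ} × {b, c}, {β, γ} × {a, b, c}, {β, γ, δ} × {b, c}, {β, γ, δ} × {a, b, c}}; |τ_{X×Y}| = 16.

Enumerate products U × V with U ∈ τ_X, V ∈ τ_Y (deduplicated):
  ∅ × ∅ = {} (∅)
  {δ} × {b} = {(δ,b)}
  {β, γ} × {b} = {(β,b), (γ,b)}
  {δ} × {b, c} = {(δ,b), (δ,c)}
  {β, γ, δ} × {b} = {(β,b), (γ,b), (δ,b)}
  {δ} × {a, b, c} = {(δ,a), (δ,b), (δ,c)}
  {β, γ} × {b, c} = {(β,b), (β,c), (γ,b), (γ,c)}
  {β, γ} × {a, b, c} = {(β,a), (β,b), (β,c), (γ,a), (γ,b), (γ,c)}
  {β, γ, δ} × {b, c} = {(β,b), (β,c), (γ,b), (γ,c), (δ,b), (δ,c)}
  {β, γ, δ} × {a, b, c} = {(β,a), (β,b), (β,c), (γ,a), (γ,b), (γ,c), (δ,a), (δ,b), (δ,c)}
These 10 distinct sets form the basis B.
Close under arbitrary unions to get τ_{X×Y}; counting gives |τ_{X×Y}| = 16.


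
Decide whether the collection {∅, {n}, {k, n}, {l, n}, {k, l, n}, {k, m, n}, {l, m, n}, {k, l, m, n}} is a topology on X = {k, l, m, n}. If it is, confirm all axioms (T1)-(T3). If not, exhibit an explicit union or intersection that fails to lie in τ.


τ is NOT a topology on X.

Axiom (T1): ∅ ∈ τ? Yes; X ∈ τ? Yes.
Axiom (T2/T3): check pairwise unions and intersections of members of τ.
Counterexample for (T3): {k, m, n} ∩ {l, m, n} = {m, n} ∉ τ. Therefore τ is NOT a topology.


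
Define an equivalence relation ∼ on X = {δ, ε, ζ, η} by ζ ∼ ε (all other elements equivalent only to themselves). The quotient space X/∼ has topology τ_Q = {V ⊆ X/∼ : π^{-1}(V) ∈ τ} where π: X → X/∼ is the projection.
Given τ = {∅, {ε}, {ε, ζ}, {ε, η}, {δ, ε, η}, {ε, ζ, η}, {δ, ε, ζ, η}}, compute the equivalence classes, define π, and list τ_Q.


X/∼ = {[δ], [ε=ζ], [η]}; |τ_Q| = 4.

Equivalence classes: [δ], [ε=ζ], [η].
Quotient map π: X → X/∼ sends δ ↦ [δ], ε ↦ [ε=ζ], ζ ↦ [ε=ζ], η ↦ [η].
For each subset V ⊆ X/∼, compute π^{-1}(V) ⊆ X and check whether π^{-1}(V) ∈ τ. V is open in τ_Q iff π^{-1}(V) ∈ τ.
  V = {}: π^{-1}(V) = ∅ ∈ τ ✓.
  V = {[δ]}: π^{-1}(V) = {δ} ∉ τ ✗.
  V = {[ε=ζ]}: π^{-1}(V) = {ε, ζ} ∈ τ ✓.
  V = {[δ], [ε=ζ]}: π^{-1}(V) = {δ, ε, ζ} ∉ τ ✗.
  V = {[η]}: π^{-1}(V) = {η} ∉ τ ✗.
  V = {[δ], [η]}: π^{-1}(V) = {δ, η} ∉ τ ✗.
  V = {[ε=ζ], [η]}: π^{-1}(V) = {ε, ζ, η} ∈ τ ✓.
  V = {[δ], [ε=ζ], [η]}: π^{-1}(V) = {δ, ε, ζ, η} ∈ τ ✓.
Open sets in the quotient: τ_Q = {{}, {[ε=ζ]}, {[ε=ζ], [η]}, {[δ], [ε=ζ], [η]}} (4 elements).


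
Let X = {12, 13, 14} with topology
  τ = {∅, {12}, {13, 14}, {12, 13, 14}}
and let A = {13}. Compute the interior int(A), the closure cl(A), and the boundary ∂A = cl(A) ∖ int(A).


int(A) = ∅, cl(A) = {13, 14}, ∂A = {13, 14}.

Closed sets in (X, τ) are complements of opens:
  closed(X, τ) = {∅, {12}, {13, 14}, {12, 13, 14}}.
int(A) = ⋃ {U ∈ τ : U ⊆ A}. Opens contained in A: ∅.
Taking the union of these: int(A) = ∅.
cl(A) = ⋂ {C closed : A ⊆ C}. Closed sets containing A: {13, 14}, {12, 13, 14}.
Intersecting these: cl(A) = {13, 14}.
∂A = cl(A) ∖ int(A) = {13, 14} ∖ ∅ = {13, 14}.


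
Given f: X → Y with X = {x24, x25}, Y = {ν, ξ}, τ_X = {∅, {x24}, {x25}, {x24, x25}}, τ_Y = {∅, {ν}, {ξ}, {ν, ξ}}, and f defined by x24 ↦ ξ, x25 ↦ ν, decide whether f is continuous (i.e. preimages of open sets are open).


f IS continuous.

Compute f^{-1}(U) for each U ∈ τ_Y:
  U = ∅: f^{-1}(U) = ∅ ∈ τ_X ✓.
  U = {ν}: f^{-1}(U) = {x25} ∈ τ_X ✓.
  U = {ξ}: f^{-1}(U) = {x24} ∈ τ_X ✓.
  U = {ν, ξ}: f^{-1}(U) = {x24, x25} ∈ τ_X ✓.
Every preimage lies in τ_X, so f IS continuous.


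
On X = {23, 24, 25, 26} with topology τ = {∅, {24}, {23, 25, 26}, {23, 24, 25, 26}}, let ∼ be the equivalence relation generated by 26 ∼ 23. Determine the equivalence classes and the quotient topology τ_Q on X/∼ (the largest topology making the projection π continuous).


X/∼ = {[23=26], [24], [25]}; |τ_Q| = 4.

Equivalence classes: [23=26], [24], [25].
Quotient map π: X → X/∼ sends 23 ↦ [23=26], 24 ↦ [24], 25 ↦ [25], 26 ↦ [23=26].
For each subset V ⊆ X/∼, compute π^{-1}(V) ⊆ X and check whether π^{-1}(V) ∈ τ. V is open in τ_Q iff π^{-1}(V) ∈ τ.
  V = {}: π^{-1}(V) = ∅ ∈ τ ✓.
  V = {[23=26]}: π^{-1}(V) = {23, 26} ∉ τ ✗.
  V = {[24]}: π^{-1}(V) = {24} ∈ τ ✓.
  V = {[23=26], [24]}: π^{-1}(V) = {23, 24, 26} ∉ τ ✗.
  V = {[25]}: π^{-1}(V) = {25} ∉ τ ✗.
  V = {[23=26], [25]}: π^{-1}(V) = {23, 25, 26} ∈ τ ✓.
  V = {[24], [25]}: π^{-1}(V) = {24, 25} ∉ τ ✗.
  V = {[23=26], [24], [25]}: π^{-1}(V) = {23, 24, 25, 26} ∈ τ ✓.
Open sets in the quotient: τ_Q = {{}, {[24]}, {[23=26], [25]}, {[23=26], [24], [25]}} (4 elements).


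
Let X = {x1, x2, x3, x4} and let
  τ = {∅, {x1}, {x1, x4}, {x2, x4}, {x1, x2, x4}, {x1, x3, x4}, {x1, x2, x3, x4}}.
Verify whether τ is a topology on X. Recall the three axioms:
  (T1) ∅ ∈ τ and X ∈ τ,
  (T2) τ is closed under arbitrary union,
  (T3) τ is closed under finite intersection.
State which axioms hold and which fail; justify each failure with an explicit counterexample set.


τ is NOT a topology on X.

Axiom (T1): ∅ ∈ τ? Yes; X ∈ τ? Yes.
Axiom (T2/T3): check pairwise unions and intersections of members of τ.
Counterexample for (T3): {x1, x4} ∩ {x2, x4} = {x4} ∉ τ. Therefore τ is NOT a topology.


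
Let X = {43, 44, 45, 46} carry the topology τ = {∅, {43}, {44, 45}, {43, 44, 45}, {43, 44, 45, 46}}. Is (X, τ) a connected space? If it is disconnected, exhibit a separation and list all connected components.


(X, τ) is connected.

Find clopen sets (U ∈ τ with X ∖ U ∈ τ):
  U = ∅, X ∖ U = {43, 44, 45, 46} — both open, so U is clopen.
  U = {43, 44, 45, 46}, X ∖ U = ∅ — both open, so U is clopen.
Only trivial clopens (∅ and X) exist, so (X, τ) is connected.
Compute connected components by grouping points that agree on all clopens:
  component: {43, 44, 45, 46}


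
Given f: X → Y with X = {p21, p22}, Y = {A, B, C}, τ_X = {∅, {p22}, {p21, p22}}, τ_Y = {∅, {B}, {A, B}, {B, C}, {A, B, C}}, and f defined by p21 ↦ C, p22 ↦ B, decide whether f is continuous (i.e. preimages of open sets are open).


f IS continuous.

Compute f^{-1}(U) for each U ∈ τ_Y:
  U = ∅: f^{-1}(U) = ∅ ∈ τ_X ✓.
  U = {B}: f^{-1}(U) = {p22} ∈ τ_X ✓.
  U = {A, B}: f^{-1}(U) = {p22} ∈ τ_X ✓.
  U = {B, C}: f^{-1}(U) = {p21, p22} ∈ τ_X ✓.
  U = {A, B, C}: f^{-1}(U) = {p21, p22} ∈ τ_X ✓.
Every preimage lies in τ_X, so f IS continuous.


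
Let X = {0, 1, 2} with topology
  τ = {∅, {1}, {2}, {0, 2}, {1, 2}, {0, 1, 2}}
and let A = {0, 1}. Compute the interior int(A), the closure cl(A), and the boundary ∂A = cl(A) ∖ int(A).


int(A) = {1}, cl(A) = {0, 1}, ∂A = {0}.

Closed sets in (X, τ) are complements of opens:
  closed(X, τ) = {∅, {0}, {1}, {0, 1}, {0, 2}, {0, 1, 2}}.
int(A) = ⋃ {U ∈ τ : U ⊆ A}. Opens contained in A: ∅, {1}.
Taking the union of these: int(A) = {1}.
cl(A) = ⋂ {C closed : A ⊆ C}. Closed sets containing A: {0, 1}, {0, 1, 2}.
Intersecting these: cl(A) = {0, 1}.
∂A = cl(A) ∖ int(A) = {0, 1} ∖ {1} = {0}.


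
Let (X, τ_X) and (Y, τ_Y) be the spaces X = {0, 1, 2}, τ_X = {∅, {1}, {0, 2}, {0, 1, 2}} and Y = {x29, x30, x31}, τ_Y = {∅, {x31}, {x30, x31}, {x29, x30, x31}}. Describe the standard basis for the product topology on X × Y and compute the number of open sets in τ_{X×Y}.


Basis B = {∅ × ∅, {1} × {x31}, {0, 2} × {x31}, {1} × {x30, x31}, {0, 1, 2} × {x31}, {1} × {x29, x30, x31}, {0, 2} × {x30, x31}, {0, 2} × {x29, x30, x31}, {0, 1, 2} × {x30, x31}, {0, 1, 2} × {x29, x30, x31}}; |τ_{X×Y}| = 16.

Enumerate products U × V with U ∈ τ_X, V ∈ τ_Y (deduplicated):
  ∅ × ∅ = {} (∅)
  {1} × {x31} = {(1,x31)}
  {0, 2} × {x31} = {(0,x31), (2,x31)}
  {1} × {x30, x31} = {(1,x30), (1,x31)}
  {0, 1, 2} × {x31} = {(0,x31), (1,x31), (2,x31)}
  {1} × {x29, x30, x31} = {(1,x29), (1,x30), (1,x31)}
  {0, 2} × {x30, x31} = {(0,x30), (0,x31), (2,x30), (2,x31)}
  {0, 2} × {x29, x30, x31} = {(0,x29), (0,x30), (0,x31), (2,x29), (2,x30), (2,x31)}
  {0, 1, 2} × {x30, x31} = {(0,x30), (0,x31), (1,x30), (1,x31), (2,x30), (2,x31)}
  {0, 1, 2} × {x29, x30, x31} = {(0,x29), (0,x30), (0,x31), (1,x29), (1,x30), (1,x31), (2,x29), (2,x30), (2,x31)}
These 10 distinct sets form the basis B.
Close under arbitrary unions to get τ_{X×Y}; counting gives |τ_{X×Y}| = 16.


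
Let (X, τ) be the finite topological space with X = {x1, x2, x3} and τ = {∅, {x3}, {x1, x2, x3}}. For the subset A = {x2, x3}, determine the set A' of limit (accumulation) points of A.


A' = {x1, x2}

For each x ∈ X, list the open sets U ∈ τ with x ∈ U, then check whether U ∩ (A ∖ {x}) ≠ ∅ for every such U.
  x = x1: opens ∋ x are {x1, x2, x3}; each meets A ∖ {x1}, so x IS a limit point.
  x = x2: opens ∋ x are {x1, x2, x3}; each meets A ∖ {x2}, so x IS a limit point.
  x = x3: open {x3} ∋ x has {x3} ∩ (A ∖ {x3}) = ∅, so x is NOT a limit point.
Collecting: A' = {x1, x2}.


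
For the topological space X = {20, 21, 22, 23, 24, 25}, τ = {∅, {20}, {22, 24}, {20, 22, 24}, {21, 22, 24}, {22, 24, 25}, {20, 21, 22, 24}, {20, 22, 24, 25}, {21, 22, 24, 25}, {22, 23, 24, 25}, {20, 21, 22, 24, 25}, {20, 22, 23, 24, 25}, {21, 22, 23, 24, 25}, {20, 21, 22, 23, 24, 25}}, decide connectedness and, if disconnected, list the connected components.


(X, τ) is disconnected; components = [{20}, {21, 22, 23, 24, 25}].

Find clopen sets (U ∈ τ with X ∖ U ∈ τ):
  U = ∅, X ∖ U = {20, 21, 22, 23, 24, 25} — both open, so U is clopen.
  U = {20}, X ∖ U = {21, 22, 23, 24, 25} — both open, so U is clopen.
  U = {21, 22, 23, 24, 25}, X ∖ U = {20} — both open, so U is clopen.
  U = {20, 21, 22, 23, 24, 25}, X ∖ U = ∅ — both open, so U is clopen.
Nontrivial clopen(s) exist: e.g. {21, 22, 23, 24, 25}. So (X, τ) is disconnected.
Compute connected components by grouping points that agree on all clopens:
  component: {20}
  component: {21, 22, 23, 24, 25}


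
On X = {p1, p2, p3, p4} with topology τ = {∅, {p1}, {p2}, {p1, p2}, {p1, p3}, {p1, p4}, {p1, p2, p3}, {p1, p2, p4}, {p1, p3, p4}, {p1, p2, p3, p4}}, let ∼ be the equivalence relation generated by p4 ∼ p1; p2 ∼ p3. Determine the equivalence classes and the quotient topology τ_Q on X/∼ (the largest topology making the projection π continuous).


X/∼ = {[p1=p4], [p2=p3]}; |τ_Q| = 3.

Equivalence classes: [p1=p4], [p2=p3].
Quotient map π: X → X/∼ sends p1 ↦ [p1=p4], p2 ↦ [p2=p3], p3 ↦ [p2=p3], p4 ↦ [p1=p4].
For each subset V ⊆ X/∼, compute π^{-1}(V) ⊆ X and check whether π^{-1}(V) ∈ τ. V is open in τ_Q iff π^{-1}(V) ∈ τ.
  V = {}: π^{-1}(V) = ∅ ∈ τ ✓.
  V = {[p1=p4]}: π^{-1}(V) = {p1, p4} ∈ τ ✓.
  V = {[p2=p3]}: π^{-1}(V) = {p2, p3} ∉ τ ✗.
  V = {[p1=p4], [p2=p3]}: π^{-1}(V) = {p1, p2, p3, p4} ∈ τ ✓.
Open sets in the quotient: τ_Q = {{}, {[p1=p4]}, {[p1=p4], [p2=p3]}} (3 elements).


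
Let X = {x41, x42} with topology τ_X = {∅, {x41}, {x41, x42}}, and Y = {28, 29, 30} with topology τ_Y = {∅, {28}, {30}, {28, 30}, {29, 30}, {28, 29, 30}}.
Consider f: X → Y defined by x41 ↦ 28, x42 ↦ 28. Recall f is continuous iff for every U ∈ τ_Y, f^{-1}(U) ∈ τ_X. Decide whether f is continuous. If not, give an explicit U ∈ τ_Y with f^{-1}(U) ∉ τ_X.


f IS continuous.

Compute f^{-1}(U) for each U ∈ τ_Y:
  U = ∅: f^{-1}(U) = ∅ ∈ τ_X ✓.
  U = {28}: f^{-1}(U) = {x41, x42} ∈ τ_X ✓.
  U = {30}: f^{-1}(U) = ∅ ∈ τ_X ✓.
  U = {28, 30}: f^{-1}(U) = {x41, x42} ∈ τ_X ✓.
  U = {29, 30}: f^{-1}(U) = ∅ ∈ τ_X ✓.
  U = {28, 29, 30}: f^{-1}(U) = {x41, x42} ∈ τ_X ✓.
Every preimage lies in τ_X, so f IS continuous.


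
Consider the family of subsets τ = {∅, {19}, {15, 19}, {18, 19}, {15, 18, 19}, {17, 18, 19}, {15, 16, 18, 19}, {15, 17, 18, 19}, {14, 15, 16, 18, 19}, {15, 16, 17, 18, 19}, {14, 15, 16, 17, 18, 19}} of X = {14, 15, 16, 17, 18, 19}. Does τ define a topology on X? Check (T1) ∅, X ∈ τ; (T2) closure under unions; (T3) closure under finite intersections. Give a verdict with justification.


τ IS a topology on X.

Axiom (T1): ∅ ∈ τ? Yes; X ∈ τ? Yes.
Axiom (T2/T3): check pairwise unions and intersections of members of τ.
All pairwise intersections and unions checked — each lies in τ. Therefore τ satisfies (T1), (T2), (T3): it IS a topology on X.


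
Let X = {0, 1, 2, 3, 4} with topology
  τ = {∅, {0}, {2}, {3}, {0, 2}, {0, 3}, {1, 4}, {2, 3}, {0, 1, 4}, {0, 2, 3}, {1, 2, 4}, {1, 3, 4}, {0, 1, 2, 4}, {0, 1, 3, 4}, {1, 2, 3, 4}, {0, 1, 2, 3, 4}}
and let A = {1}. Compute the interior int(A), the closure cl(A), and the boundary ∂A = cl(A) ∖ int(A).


int(A) = ∅, cl(A) = {1, 4}, ∂A = {1, 4}.

Closed sets in (X, τ) are complements of opens:
  closed(X, τ) = {∅, {0}, {2}, {3}, {0, 2}, {0, 3}, {1, 4}, {2, 3}, {0, 1, 4}, {0, 2, 3}, {1, 2, 4}, {1, 3, 4}, {0, 1, 2, 4}, {0, 1, 3, 4}, {1, 2, 3, 4}, {0, 1, 2, 3, 4}}.
int(A) = ⋃ {U ∈ τ : U ⊆ A}. Opens contained in A: ∅.
Taking the union of these: int(A) = ∅.
cl(A) = ⋂ {C closed : A ⊆ C}. Closed sets containing A: {1, 4}, {0, 1, 4}, {1, 2, 4}, {1, 3, 4}, {0, 1, 2, 4}, {0, 1, 3, 4}, {1, 2, 3, 4}, {0, 1, 2, 3, 4}.
Intersecting these: cl(A) = {1, 4}.
∂A = cl(A) ∖ int(A) = {1, 4} ∖ ∅ = {1, 4}.


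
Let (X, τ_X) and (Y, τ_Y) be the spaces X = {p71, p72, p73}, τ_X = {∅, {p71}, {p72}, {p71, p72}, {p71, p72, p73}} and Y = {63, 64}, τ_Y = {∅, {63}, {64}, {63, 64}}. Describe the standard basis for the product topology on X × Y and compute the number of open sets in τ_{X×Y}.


Basis B = {∅ × ∅, {p71} × {63}, {p71} × {64}, {p72} × {63}, {p72} × {64}, {p71} × {63, 64}, {p71, p72} × {63}, {p71, p72} × {64}, {p72} × {63, 64}, {p71, p72, p73} × {63}, {p71, p72, p73} × {64}, {p71, p72} × {63, 64}, {p71, p72, p73} × {63, 64}}; |τ_{X×Y}| = 25.

Enumerate products U × V with U ∈ τ_X, V ∈ τ_Y (deduplicated):
  ∅ × ∅ = {} (∅)
  {p71} × {63} = {(p71,63)}
  {p71} × {64} = {(p71,64)}
  {p72} × {63} = {(p72,63)}
  {p72} × {64} = {(p72,64)}
  {p71} × {63, 64} = {(p71,63), (p71,64)}
  {p71, p72} × {63} = {(p71,63), (p72,63)}
  {p71, p72} × {64} = {(p71,64), (p72,64)}
  {p72} × {63, 64} = {(p72,63), (p72,64)}
  {p71, p72, p73} × {63} = {(p71,63), (p72,63), (p73,63)}
  {p71, p72, p73} × {64} = {(p71,64), (p72,64), (p73,64)}
  {p71, p72} × {63, 64} = {(p71,63), (p71,64), (p72,63), (p72,64)}
  {p71, p72, p73} × {63, 64} = {(p71,63), (p71,64), (p72,63), (p72,64), (p73,63), (p73,64)}
These 13 distinct sets form the basis B.
Close under arbitrary unions to get τ_{X×Y}; counting gives |τ_{X×Y}| = 25.


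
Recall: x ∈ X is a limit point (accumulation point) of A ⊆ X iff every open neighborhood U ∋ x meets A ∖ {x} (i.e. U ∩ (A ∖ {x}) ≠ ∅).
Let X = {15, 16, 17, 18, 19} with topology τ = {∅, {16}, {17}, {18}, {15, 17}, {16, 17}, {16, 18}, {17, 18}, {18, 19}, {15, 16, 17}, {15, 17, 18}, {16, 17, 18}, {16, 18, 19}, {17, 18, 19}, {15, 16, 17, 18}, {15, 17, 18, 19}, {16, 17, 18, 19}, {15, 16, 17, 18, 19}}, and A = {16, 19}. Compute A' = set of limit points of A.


A' = ∅

For each x ∈ X, list the open sets U ∈ τ with x ∈ U, then check whether U ∩ (A ∖ {x}) ≠ ∅ for every such U.
  x = 15: open {15, 17} ∋ x has {15, 17} ∩ (A ∖ {15}) = ∅, so x is NOT a limit point.
  x = 16: open {16} ∋ x has {16} ∩ (A ∖ {16}) = ∅, so x is NOT a limit point.
  x = 17: open {17} ∋ x has {17} ∩ (A ∖ {17}) = ∅, so x is NOT a limit point.
  x = 18: open {18} ∋ x has {18} ∩ (A ∖ {18}) = ∅, so x is NOT a limit point.
  x = 19: open {18, 19} ∋ x has {18, 19} ∩ (A ∖ {19}) = ∅, so x is NOT a limit point.
Collecting: A' = ∅.


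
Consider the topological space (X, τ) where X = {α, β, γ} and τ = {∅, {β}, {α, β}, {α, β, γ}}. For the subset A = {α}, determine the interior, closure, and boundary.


int(A) = ∅, cl(A) = {α, γ}, ∂A = {α, γ}.

Closed sets in (X, τ) are complements of opens:
  closed(X, τ) = {∅, {γ}, {α, γ}, {α, β, γ}}.
int(A) = ⋃ {U ∈ τ : U ⊆ A}. Opens contained in A: ∅.
Taking the union of these: int(A) = ∅.
cl(A) = ⋂ {C closed : A ⊆ C}. Closed sets containing A: {α, γ}, {α, β, γ}.
Intersecting these: cl(A) = {α, γ}.
∂A = cl(A) ∖ int(A) = {α, γ} ∖ ∅ = {α, γ}.


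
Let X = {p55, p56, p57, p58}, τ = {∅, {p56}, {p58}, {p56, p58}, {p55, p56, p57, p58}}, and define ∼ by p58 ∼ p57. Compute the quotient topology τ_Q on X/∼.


X/∼ = {[p55], [p56], [p57=p58]}; |τ_Q| = 3.

Equivalence classes: [p55], [p56], [p57=p58].
Quotient map π: X → X/∼ sends p55 ↦ [p55], p56 ↦ [p56], p57 ↦ [p57=p58], p58 ↦ [p57=p58].
For each subset V ⊆ X/∼, compute π^{-1}(V) ⊆ X and check whether π^{-1}(V) ∈ τ. V is open in τ_Q iff π^{-1}(V) ∈ τ.
  V = {}: π^{-1}(V) = ∅ ∈ τ ✓.
  V = {[p55]}: π^{-1}(V) = {p55} ∉ τ ✗.
  V = {[p56]}: π^{-1}(V) = {p56} ∈ τ ✓.
  V = {[p55], [p56]}: π^{-1}(V) = {p55, p56} ∉ τ ✗.
  V = {[p57=p58]}: π^{-1}(V) = {p57, p58} ∉ τ ✗.
  V = {[p55], [p57=p58]}: π^{-1}(V) = {p55, p57, p58} ∉ τ ✗.
  V = {[p56], [p57=p58]}: π^{-1}(V) = {p56, p57, p58} ∉ τ ✗.
  V = {[p55], [p56], [p57=p58]}: π^{-1}(V) = {p55, p56, p57, p58} ∈ τ ✓.
Open sets in the quotient: τ_Q = {{}, {[p56]}, {[p55], [p56], [p57=p58]}} (3 elements).


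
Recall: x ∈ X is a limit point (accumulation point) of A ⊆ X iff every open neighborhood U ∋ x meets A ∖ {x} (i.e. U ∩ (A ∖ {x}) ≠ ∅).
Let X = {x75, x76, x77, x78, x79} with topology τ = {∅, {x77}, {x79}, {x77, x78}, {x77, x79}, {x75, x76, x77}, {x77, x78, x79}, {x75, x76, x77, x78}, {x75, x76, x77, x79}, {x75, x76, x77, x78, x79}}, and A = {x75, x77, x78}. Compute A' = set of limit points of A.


A' = {x75, x76, x78}

For each x ∈ X, list the open sets U ∈ τ with x ∈ U, then check whether U ∩ (A ∖ {x}) ≠ ∅ for every such U.
  x = x75: opens ∋ x are {x75, x76, x77}, {x75, x76, x77, x78}, {x75, x76, x77, x79}, {x75, x76, x77, x78, x79}; each meets A ∖ {x75}, so x IS a limit point.
  x = x76: opens ∋ x are {x75, x76, x77}, {x75, x76, x77, x78}, {x75, x76, x77, x79}, {x75, x76, x77, x78, x79}; each meets A ∖ {x76}, so x IS a limit point.
  x = x77: open {x77} ∋ x has {x77} ∩ (A ∖ {x77}) = ∅, so x is NOT a limit point.
  x = x78: opens ∋ x are {x77, x78}, {x77, x78, x79}, {x75, x76, x77, x78}, {x75, x76, x77, x78, x79}; each meets A ∖ {x78}, so x IS a limit point.
  x = x79: open {x79} ∋ x has {x79} ∩ (A ∖ {x79}) = ∅, so x is NOT a limit point.
Collecting: A' = {x75, x76, x78}.


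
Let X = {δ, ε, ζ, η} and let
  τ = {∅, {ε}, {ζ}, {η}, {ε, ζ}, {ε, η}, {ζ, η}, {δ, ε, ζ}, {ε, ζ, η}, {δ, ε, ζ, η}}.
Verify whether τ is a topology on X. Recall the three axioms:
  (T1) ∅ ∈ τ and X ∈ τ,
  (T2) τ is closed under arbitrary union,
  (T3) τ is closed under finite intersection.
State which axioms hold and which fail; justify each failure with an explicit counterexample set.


τ IS a topology on X.

Axiom (T1): ∅ ∈ τ? Yes; X ∈ τ? Yes.
Axiom (T2/T3): check pairwise unions and intersections of members of τ.
All pairwise intersections and unions checked — each lies in τ. Therefore τ satisfies (T1), (T2), (T3): it IS a topology on X.


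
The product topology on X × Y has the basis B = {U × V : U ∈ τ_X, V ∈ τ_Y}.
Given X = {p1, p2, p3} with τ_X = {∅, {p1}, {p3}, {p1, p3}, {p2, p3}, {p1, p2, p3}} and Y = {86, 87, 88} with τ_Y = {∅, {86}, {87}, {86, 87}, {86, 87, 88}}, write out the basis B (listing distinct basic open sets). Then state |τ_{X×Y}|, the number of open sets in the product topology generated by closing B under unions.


Basis B = {∅ × ∅, {p1} × {86}, {p1} × {87}, {p3} × {86}, {p3} × {87}, {p1} × {86, 87}, {p1, p3} × {86}, {p1, p3} × {87}, {p2, p3} × {86}, {p2, p3} × {87}, {p3} × {86, 87}, {p1} × {86, 87, 88}, {p1, p2, p3} × {86}, {p1, p2, p3} × {87}, {p3} × {86, 87, 88}, {p1, p3} × {86, 87}, {p2, p3} × {86, 87}, {p1, p3} × {86, 87, 88}, {p1, p2, p3} × {86, 87}, {p2, p3} × {86, 87, 88}, {p1, p2, p3} × {86, 87, 88}}; |τ_{X×Y}| = 70.

Enumerate products U × V with U ∈ τ_X, V ∈ τ_Y (deduplicated):
  ∅ × ∅ = {} (∅)
  {p1} × {86} = {(p1,86)}
  {p1} × {87} = {(p1,87)}
  {p3} × {86} = {(p3,86)}
  {p3} × {87} = {(p3,87)}
  {p1} × {86, 87} = {(p1,86), (p1,87)}
  {p1, p3} × {86} = {(p1,86), (p3,86)}
  {p1, p3} × {87} = {(p1,87), (p3,87)}
  {p2, p3} × {86} = {(p2,86), (p3,86)}
  {p2, p3} × {87} = {(p2,87), (p3,87)}
  {p3} × {86, 87} = {(p3,86), (p3,87)}
  {p1} × {86, 87, 88} = {(p1,86), (p1,87), (p1,88)}
  {p1, p2, p3} × {86} = {(p1,86), (p2,86), (p3,86)}
  {p1, p2, p3} × {87} = {(p1,87), (p2,87), (p3,87)}
  {p3} × {86, 87, 88} = {(p3,86), (p3,87), (p3,88)}
  {p1, p3} × {86, 87} = {(p1,86), (p1,87), (p3,86), (p3,87)}
  {p2, p3} × {86, 87} = {(p2,86), (p2,87), (p3,86), (p3,87)}
  {p1, p3} × {86, 87, 88} = {(p1,86), (p1,87), (p1,88), (p3,86), (p3,87), (p3,88)}
  {p1, p2, p3} × {86, 87} = {(p1,86), (p1,87), (p2,86), (p2,87), (p3,86), (p3,87)}
  {p2, p3} × {86, 87, 88} = {(p2,86), (p2,87), (p2,88), (p3,86), (p3,87), (p3,88)}
  {p1, p2, p3} × {86, 87, 88} = {(p1,86), (p1,87), (p1,88), (p2,86), (p2,87), (p2,88), (p3,86), (p3,87), (p3,88)}
These 21 distinct sets form the basis B.
Close under arbitrary unions to get τ_{X×Y}; counting gives |τ_{X×Y}| = 70.


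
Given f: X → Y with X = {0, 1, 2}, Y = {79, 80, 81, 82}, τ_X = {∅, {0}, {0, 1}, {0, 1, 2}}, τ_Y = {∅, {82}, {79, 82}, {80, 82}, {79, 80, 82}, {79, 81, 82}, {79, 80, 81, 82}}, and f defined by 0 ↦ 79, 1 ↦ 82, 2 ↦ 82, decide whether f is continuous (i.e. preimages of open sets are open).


f is NOT continuous.

Compute f^{-1}(U) for each U ∈ τ_Y:
  U = ∅: f^{-1}(U) = ∅ ∈ τ_X ✓.
  U = {82}: f^{-1}(U) = {1, 2} ∉ τ_X ✗.
  U = {79, 82}: f^{-1}(U) = {0, 1, 2} ∈ τ_X ✓.
  U = {80, 82}: f^{-1}(U) = {1, 2} ∉ τ_X ✗.
  U = {79, 80, 82}: f^{-1}(U) = {0, 1, 2} ∈ τ_X ✓.
  U = {79, 81, 82}: f^{-1}(U) = {0, 1, 2} ∈ τ_X ✓.
  U = {79, 80, 81, 82}: f^{-1}(U) = {0, 1, 2} ∈ τ_X ✓.
Found U = {82} with f^{-1}(U) = {1, 2} not in τ_X. Therefore f is NOT continuous.


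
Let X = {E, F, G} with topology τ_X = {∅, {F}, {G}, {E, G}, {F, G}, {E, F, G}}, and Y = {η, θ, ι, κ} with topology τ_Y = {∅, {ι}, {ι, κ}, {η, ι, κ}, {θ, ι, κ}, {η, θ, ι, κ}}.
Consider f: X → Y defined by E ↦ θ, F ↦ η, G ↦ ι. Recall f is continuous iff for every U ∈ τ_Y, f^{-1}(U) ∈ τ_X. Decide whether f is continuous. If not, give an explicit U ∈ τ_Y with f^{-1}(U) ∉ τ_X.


f IS continuous.

Compute f^{-1}(U) for each U ∈ τ_Y:
  U = ∅: f^{-1}(U) = ∅ ∈ τ_X ✓.
  U = {ι}: f^{-1}(U) = {G} ∈ τ_X ✓.
  U = {ι, κ}: f^{-1}(U) = {G} ∈ τ_X ✓.
  U = {η, ι, κ}: f^{-1}(U) = {F, G} ∈ τ_X ✓.
  U = {θ, ι, κ}: f^{-1}(U) = {E, G} ∈ τ_X ✓.
  U = {η, θ, ι, κ}: f^{-1}(U) = {E, F, G} ∈ τ_X ✓.
Every preimage lies in τ_X, so f IS continuous.


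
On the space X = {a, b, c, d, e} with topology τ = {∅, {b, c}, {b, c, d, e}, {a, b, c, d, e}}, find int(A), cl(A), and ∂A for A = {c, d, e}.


int(A) = ∅, cl(A) = {a, b, c, d, e}, ∂A = {a, b, c, d, e}.

Closed sets in (X, τ) are complements of opens:
  closed(X, τ) = {∅, {a}, {a, d, e}, {a, b, c, d, e}}.
int(A) = ⋃ {U ∈ τ : U ⊆ A}. Opens contained in A: ∅.
Taking the union of these: int(A) = ∅.
cl(A) = ⋂ {C closed : A ⊆ C}. Closed sets containing A: {a, b, c, d, e}.
Intersecting these: cl(A) = {a, b, c, d, e}.
∂A = cl(A) ∖ int(A) = {a, b, c, d, e} ∖ ∅ = {a, b, c, d, e}.


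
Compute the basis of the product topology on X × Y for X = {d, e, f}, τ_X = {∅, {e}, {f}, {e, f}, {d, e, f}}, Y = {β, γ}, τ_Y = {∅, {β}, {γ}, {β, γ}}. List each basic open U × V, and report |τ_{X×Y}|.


Basis B = {∅ × ∅, {e} × {β}, {e} × {γ}, {f} × {β}, {f} × {γ}, {e} × {β, γ}, {e, f} × {β}, {e, f} × {γ}, {f} × {β, γ}, {d, e, f} × {β}, {d, e, f} × {γ}, {e, f} × {β, γ}, {d, e, f} × {β, γ}}; |τ_{X×Y}| = 25.

Enumerate products U × V with U ∈ τ_X, V ∈ τ_Y (deduplicated):
  ∅ × ∅ = {} (∅)
  {e} × {β} = {(e,β)}
  {e} × {γ} = {(e,γ)}
  {f} × {β} = {(f,β)}
  {f} × {γ} = {(f,γ)}
  {e} × {β, γ} = {(e,β), (e,γ)}
  {e, f} × {β} = {(e,β), (f,β)}
  {e, f} × {γ} = {(e,γ), (f,γ)}
  {f} × {β, γ} = {(f,β), (f,γ)}
  {d, e, f} × {β} = {(d,β), (e,β), (f,β)}
  {d, e, f} × {γ} = {(d,γ), (e,γ), (f,γ)}
  {e, f} × {β, γ} = {(e,β), (e,γ), (f,β), (f,γ)}
  {d, e, f} × {β, γ} = {(d,β), (d,γ), (e,β), (e,γ), (f,β), (f,γ)}
These 13 distinct sets form the basis B.
Close under arbitrary unions to get τ_{X×Y}; counting gives |τ_{X×Y}| = 25.


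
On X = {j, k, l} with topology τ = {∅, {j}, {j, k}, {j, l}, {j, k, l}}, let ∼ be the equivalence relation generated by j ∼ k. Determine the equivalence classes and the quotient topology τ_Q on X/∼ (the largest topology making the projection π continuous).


X/∼ = {[j=k], [l]}; |τ_Q| = 3.

Equivalence classes: [j=k], [l].
Quotient map π: X → X/∼ sends j ↦ [j=k], k ↦ [j=k], l ↦ [l].
For each subset V ⊆ X/∼, compute π^{-1}(V) ⊆ X and check whether π^{-1}(V) ∈ τ. V is open in τ_Q iff π^{-1}(V) ∈ τ.
  V = {}: π^{-1}(V) = ∅ ∈ τ ✓.
  V = {[j=k]}: π^{-1}(V) = {j, k} ∈ τ ✓.
  V = {[l]}: π^{-1}(V) = {l} ∉ τ ✗.
  V = {[j=k], [l]}: π^{-1}(V) = {j, k, l} ∈ τ ✓.
Open sets in the quotient: τ_Q = {{}, {[j=k]}, {[j=k], [l]}} (3 elements).


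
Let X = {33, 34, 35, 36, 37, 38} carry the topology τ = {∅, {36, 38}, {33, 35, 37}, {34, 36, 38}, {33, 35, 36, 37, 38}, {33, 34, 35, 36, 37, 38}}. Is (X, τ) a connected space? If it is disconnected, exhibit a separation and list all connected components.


(X, τ) is disconnected; components = [{33, 35, 37}, {34, 36, 38}].

Find clopen sets (U ∈ τ with X ∖ U ∈ τ):
  U = ∅, X ∖ U = {33, 34, 35, 36, 37, 38} — both open, so U is clopen.
  U = {33, 35, 37}, X ∖ U = {34, 36, 38} — both open, so U is clopen.
  U = {34, 36, 38}, X ∖ U = {33, 35, 37} — both open, so U is clopen.
  U = {33, 34, 35, 36, 37, 38}, X ∖ U = ∅ — both open, so U is clopen.
Nontrivial clopen(s) exist: e.g. {34, 36, 38}. So (X, τ) is disconnected.
Compute connected components by grouping points that agree on all clopens:
  component: {33, 35, 37}
  component: {34, 36, 38}


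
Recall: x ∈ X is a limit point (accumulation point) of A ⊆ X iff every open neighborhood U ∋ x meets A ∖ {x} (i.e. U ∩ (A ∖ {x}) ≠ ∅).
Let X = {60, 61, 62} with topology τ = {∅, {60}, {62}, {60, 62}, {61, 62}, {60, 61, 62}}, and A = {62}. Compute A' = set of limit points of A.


A' = {61}

For each x ∈ X, list the open sets U ∈ τ with x ∈ U, then check whether U ∩ (A ∖ {x}) ≠ ∅ for every such U.
  x = 60: open {60} ∋ x has {60} ∩ (A ∖ {60}) = ∅, so x is NOT a limit point.
  x = 61: opens ∋ x are {61, 62}, {60, 61, 62}; each meets A ∖ {61}, so x IS a limit point.
  x = 62: open {62} ∋ x has {62} ∩ (A ∖ {62}) = ∅, so x is NOT a limit point.
Collecting: A' = {61}.


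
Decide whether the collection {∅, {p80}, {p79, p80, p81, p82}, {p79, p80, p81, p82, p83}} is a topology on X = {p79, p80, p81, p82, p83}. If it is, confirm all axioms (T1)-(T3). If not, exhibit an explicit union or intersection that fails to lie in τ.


τ IS a topology on X.

Axiom (T1): ∅ ∈ τ? Yes; X ∈ τ? Yes.
Axiom (T2/T3): check pairwise unions and intersections of members of τ.
All pairwise intersections and unions checked — each lies in τ. Therefore τ satisfies (T1), (T2), (T3): it IS a topology on X.
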